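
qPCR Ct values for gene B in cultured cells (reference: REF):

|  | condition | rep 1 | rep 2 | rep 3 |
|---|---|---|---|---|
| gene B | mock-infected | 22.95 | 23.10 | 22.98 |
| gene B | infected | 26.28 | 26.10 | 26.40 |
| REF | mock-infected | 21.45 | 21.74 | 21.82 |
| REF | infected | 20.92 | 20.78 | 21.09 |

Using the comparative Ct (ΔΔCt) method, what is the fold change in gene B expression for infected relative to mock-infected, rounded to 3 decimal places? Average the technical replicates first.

Mean Ct: gene B mock-infected 23.010; gene B infected 26.260; REF mock-infected 21.670; REF infected 20.930
ΔCt(mock-infected) = 23.010 − 21.670 = 1.340
ΔCt(infected) = 26.260 − 20.930 = 5.330
ΔΔCt = 5.330 − 1.340 = 3.990
Fold change = 2^(−3.990) = 0.0629

0.063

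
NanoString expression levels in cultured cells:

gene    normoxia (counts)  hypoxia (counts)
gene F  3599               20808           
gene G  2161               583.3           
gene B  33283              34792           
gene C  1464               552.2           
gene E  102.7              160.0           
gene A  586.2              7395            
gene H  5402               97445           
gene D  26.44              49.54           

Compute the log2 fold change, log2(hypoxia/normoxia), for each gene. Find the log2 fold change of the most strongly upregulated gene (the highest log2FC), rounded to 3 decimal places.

4.173

log2(20808/3599) = 2.531  (gene F)
log2(583.3/2161) = -1.889  (gene G)
log2(34792/33283) = 0.064  (gene B)
log2(552.2/1464) = -1.407  (gene C)
log2(160.0/102.7) = 0.640  (gene E)
log2(7395/586.2) = 3.657  (gene A)
log2(97445/5402) = 4.173  (gene H)
log2(49.54/26.44) = 0.906  (gene D)
gene H is most strongly upregulated.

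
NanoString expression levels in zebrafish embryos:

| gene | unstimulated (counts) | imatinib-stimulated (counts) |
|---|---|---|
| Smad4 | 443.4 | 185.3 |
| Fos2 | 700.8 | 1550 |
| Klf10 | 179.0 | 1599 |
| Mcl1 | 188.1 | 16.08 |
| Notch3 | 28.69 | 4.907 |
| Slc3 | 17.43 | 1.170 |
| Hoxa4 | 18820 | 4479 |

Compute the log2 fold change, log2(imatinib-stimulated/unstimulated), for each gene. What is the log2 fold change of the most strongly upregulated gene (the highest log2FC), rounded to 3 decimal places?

log2(185.3/443.4) = -1.259  (Smad4)
log2(1550/700.8) = 1.145  (Fos2)
log2(1599/179.0) = 3.159  (Klf10)
log2(16.08/188.1) = -3.548  (Mcl1)
log2(4.907/28.69) = -2.548  (Notch3)
log2(1.170/17.43) = -3.897  (Slc3)
log2(4479/18820) = -2.071  (Hoxa4)
Klf10 is most strongly upregulated.

3.159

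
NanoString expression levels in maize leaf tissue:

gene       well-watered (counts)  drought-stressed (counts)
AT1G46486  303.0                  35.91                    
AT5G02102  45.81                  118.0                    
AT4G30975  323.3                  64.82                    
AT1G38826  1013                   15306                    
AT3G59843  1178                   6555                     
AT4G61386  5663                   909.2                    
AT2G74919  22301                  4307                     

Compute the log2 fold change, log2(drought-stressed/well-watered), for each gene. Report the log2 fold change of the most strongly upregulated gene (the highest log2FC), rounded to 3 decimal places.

log2(35.91/303.0) = -3.077  (AT1G46486)
log2(118.0/45.81) = 1.365  (AT5G02102)
log2(64.82/323.3) = -2.318  (AT4G30975)
log2(15306/1013) = 3.917  (AT1G38826)
log2(6555/1178) = 2.476  (AT3G59843)
log2(909.2/5663) = -2.639  (AT4G61386)
log2(4307/22301) = -2.372  (AT2G74919)
AT1G38826 is most strongly upregulated.

3.917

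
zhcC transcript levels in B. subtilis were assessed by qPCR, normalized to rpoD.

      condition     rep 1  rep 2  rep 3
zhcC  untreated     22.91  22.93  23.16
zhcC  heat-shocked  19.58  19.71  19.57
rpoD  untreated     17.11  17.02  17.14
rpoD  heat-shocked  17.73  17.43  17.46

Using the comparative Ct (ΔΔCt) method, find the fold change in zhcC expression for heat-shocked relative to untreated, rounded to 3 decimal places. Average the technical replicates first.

Mean Ct: zhcC untreated 23.000; zhcC heat-shocked 19.620; rpoD untreated 17.090; rpoD heat-shocked 17.540
ΔCt(untreated) = 23.000 − 17.090 = 5.910
ΔCt(heat-shocked) = 19.620 − 17.540 = 2.080
ΔΔCt = 2.080 − 5.910 = -3.830
Fold change = 2^(−(-3.830)) = 2^3.830 = 14.2215

14.221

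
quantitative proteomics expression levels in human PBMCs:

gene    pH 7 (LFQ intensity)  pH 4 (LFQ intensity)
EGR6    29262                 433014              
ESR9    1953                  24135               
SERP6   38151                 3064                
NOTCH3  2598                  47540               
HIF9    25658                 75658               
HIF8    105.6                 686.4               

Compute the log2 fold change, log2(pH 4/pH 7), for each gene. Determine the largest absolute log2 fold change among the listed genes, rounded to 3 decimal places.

log2(433014/29262) = 3.887  (EGR6)
log2(24135/1953) = 3.627  (ESR9)
log2(3064/38151) = -3.638  (SERP6)
log2(47540/2598) = 4.194  (NOTCH3)
log2(75658/25658) = 1.560  (HIF9)
log2(686.4/105.6) = 2.700  (HIF8)
The largest magnitude belongs to NOTCH3.

4.194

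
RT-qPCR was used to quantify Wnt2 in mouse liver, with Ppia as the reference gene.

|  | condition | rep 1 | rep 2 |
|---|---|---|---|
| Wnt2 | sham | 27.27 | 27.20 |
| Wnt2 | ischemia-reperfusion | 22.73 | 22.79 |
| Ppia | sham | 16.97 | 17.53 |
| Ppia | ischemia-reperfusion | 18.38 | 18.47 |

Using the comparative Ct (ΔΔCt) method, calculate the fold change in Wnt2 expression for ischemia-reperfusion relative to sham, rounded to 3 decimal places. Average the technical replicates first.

50.213

Mean Ct: Wnt2 sham 27.235; Wnt2 ischemia-reperfusion 22.760; Ppia sham 17.250; Ppia ischemia-reperfusion 18.425
ΔCt(sham) = 27.235 − 17.250 = 9.985
ΔCt(ischemia-reperfusion) = 22.760 − 18.425 = 4.335
ΔΔCt = 4.335 − 9.985 = -5.650
Fold change = 2^(−(-5.650)) = 2^5.650 = 50.2134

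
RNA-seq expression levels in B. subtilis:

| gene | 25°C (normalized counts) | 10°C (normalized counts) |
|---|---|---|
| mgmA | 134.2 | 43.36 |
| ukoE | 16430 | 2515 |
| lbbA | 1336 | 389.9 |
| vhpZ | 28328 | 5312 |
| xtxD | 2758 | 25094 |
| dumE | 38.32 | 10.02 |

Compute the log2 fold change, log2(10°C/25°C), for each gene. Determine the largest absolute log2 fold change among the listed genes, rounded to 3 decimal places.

log2(43.36/134.2) = -1.630  (mgmA)
log2(2515/16430) = -2.708  (ukoE)
log2(389.9/1336) = -1.777  (lbbA)
log2(5312/28328) = -2.415  (vhpZ)
log2(25094/2758) = 3.186  (xtxD)
log2(10.02/38.32) = -1.935  (dumE)
The largest magnitude belongs to xtxD.

3.186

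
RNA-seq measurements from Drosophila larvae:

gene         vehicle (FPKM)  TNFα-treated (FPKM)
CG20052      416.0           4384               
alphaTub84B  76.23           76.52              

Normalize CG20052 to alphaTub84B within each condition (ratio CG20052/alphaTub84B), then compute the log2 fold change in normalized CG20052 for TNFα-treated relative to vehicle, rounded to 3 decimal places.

CG20052/alphaTub84B (vehicle) = 416.0 / 76.23 = 5.4572
CG20052/alphaTub84B (TNFα-treated) = 4384 / 76.52 = 57.292
Fold change = 57.292 / 5.4572 = 10.4985
log2(10.4985) = 3.3921

3.392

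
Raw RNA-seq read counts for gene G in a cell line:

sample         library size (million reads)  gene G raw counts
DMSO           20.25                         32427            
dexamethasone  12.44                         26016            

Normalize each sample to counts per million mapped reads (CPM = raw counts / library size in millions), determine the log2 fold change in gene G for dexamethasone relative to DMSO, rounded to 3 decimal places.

CPM(DMSO) = 32427 / 20.25 = 1601.3333
CPM(dexamethasone) = 26016 / 12.44 = 2091.3183
Fold change = 2091.3183 / 1601.3333 = 1.30599
log2(1.30599) = 0.3851

0.385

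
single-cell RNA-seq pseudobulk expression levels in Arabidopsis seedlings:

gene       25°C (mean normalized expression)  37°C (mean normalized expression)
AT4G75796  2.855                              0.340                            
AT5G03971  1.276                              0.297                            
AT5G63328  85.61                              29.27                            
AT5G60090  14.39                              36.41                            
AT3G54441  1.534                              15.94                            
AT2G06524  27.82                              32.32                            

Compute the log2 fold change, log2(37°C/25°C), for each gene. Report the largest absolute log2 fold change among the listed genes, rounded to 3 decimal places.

3.377

log2(0.340/2.855) = -3.070  (AT4G75796)
log2(0.297/1.276) = -2.103  (AT5G03971)
log2(29.27/85.61) = -1.548  (AT5G63328)
log2(36.41/14.39) = 1.339  (AT5G60090)
log2(15.94/1.534) = 3.377  (AT3G54441)
log2(32.32/27.82) = 0.216  (AT2G06524)
The largest magnitude belongs to AT3G54441.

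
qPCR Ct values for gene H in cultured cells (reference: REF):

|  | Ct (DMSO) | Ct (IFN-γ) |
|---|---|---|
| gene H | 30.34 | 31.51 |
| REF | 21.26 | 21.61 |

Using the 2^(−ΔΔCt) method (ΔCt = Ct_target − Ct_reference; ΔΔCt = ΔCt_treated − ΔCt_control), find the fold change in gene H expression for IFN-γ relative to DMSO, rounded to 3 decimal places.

0.566

ΔCt(DMSO) = 30.340 − 21.260 = 9.080
ΔCt(IFN-γ) = 31.510 − 21.610 = 9.900
ΔΔCt = 9.900 − 9.080 = 0.820
Fold change = 2^(−0.820) = 0.5664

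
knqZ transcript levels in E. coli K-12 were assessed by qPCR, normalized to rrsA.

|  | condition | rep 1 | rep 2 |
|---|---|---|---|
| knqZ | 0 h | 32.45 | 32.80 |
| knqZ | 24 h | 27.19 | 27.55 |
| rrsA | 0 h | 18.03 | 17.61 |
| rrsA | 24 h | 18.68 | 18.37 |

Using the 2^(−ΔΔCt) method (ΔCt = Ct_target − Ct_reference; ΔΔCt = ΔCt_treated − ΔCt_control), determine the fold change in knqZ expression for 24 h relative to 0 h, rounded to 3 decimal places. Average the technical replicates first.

Mean Ct: knqZ 0 h 32.625; knqZ 24 h 27.370; rrsA 0 h 17.820; rrsA 24 h 18.525
ΔCt(0 h) = 32.625 − 17.820 = 14.805
ΔCt(24 h) = 27.370 − 18.525 = 8.845
ΔΔCt = 8.845 − 14.805 = -5.960
Fold change = 2^(−(-5.960)) = 2^5.960 = 62.2499

62.250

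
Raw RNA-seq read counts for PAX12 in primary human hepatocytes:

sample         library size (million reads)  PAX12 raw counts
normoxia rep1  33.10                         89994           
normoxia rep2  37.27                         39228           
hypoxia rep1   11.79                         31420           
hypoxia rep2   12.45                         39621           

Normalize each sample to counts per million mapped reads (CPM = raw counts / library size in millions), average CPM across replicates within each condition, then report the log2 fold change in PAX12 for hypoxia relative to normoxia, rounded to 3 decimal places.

CPM(normoxia rep1) = 89994 / 33.10 = 2718.8520
CPM(normoxia rep2) = 39228 / 37.27 = 1052.5356
CPM(hypoxia rep1) = 31420 / 11.79 = 2664.9703
CPM(hypoxia rep2) = 39621 / 12.45 = 3182.4096
mean CPM(normoxia) = 1885.6938; mean CPM(hypoxia) = 2923.6900
Fold change = 2923.6900 / 1885.6938 = 1.55046
log2(1.55046) = 0.6327

0.633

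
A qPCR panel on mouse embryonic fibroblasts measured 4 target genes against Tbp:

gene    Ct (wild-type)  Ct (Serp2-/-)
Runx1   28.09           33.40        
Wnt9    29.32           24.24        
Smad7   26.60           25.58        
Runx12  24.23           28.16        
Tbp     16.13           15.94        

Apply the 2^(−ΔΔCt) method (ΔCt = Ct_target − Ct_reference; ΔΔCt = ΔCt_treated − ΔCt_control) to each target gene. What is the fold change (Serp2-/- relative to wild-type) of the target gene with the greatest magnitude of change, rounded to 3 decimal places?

0.022

Runx1: ΔΔCt = (33.40−15.94) − (28.09−16.13) = 17.46 − 11.96 = 5.50; fold change = 2^-5.50 = 0.022
Wnt9: ΔΔCt = (24.24−15.94) − (29.32−16.13) = 8.30 − 13.19 = -4.89; fold change = 2^4.89 = 29.651
Smad7: ΔΔCt = (25.58−15.94) − (26.60−16.13) = 9.64 − 10.47 = -0.83; fold change = 2^0.83 = 1.778
Runx12: ΔΔCt = (28.16−15.94) − (24.23−16.13) = 12.22 − 8.10 = 4.12; fold change = 2^-4.12 = 0.058
Runx1 has the largest |ΔΔCt| = 5.50.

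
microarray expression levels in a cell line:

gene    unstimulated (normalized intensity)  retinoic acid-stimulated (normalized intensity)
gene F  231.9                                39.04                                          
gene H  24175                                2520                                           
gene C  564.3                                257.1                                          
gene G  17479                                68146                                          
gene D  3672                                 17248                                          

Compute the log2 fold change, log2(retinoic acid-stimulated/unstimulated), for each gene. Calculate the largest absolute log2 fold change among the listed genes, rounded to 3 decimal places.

log2(39.04/231.9) = -2.570  (gene F)
log2(2520/24175) = -3.262  (gene H)
log2(257.1/564.3) = -1.134  (gene C)
log2(68146/17479) = 1.963  (gene G)
log2(17248/3672) = 2.232  (gene D)
The largest magnitude belongs to gene H.

3.262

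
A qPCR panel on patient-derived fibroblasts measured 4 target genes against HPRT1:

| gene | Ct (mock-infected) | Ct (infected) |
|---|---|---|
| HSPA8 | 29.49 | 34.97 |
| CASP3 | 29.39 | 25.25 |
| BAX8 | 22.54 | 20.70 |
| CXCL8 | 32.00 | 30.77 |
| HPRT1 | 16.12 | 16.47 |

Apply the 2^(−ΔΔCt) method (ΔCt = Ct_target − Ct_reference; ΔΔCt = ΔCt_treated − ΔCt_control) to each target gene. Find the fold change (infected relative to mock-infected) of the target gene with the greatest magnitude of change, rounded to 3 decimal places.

0.029

HSPA8: ΔΔCt = (34.97−16.47) − (29.49−16.12) = 18.50 − 13.37 = 5.13; fold change = 2^-5.13 = 0.029
CASP3: ΔΔCt = (25.25−16.47) − (29.39−16.12) = 8.78 − 13.27 = -4.49; fold change = 2^4.49 = 22.471
BAX8: ΔΔCt = (20.70−16.47) − (22.54−16.12) = 4.23 − 6.42 = -2.19; fold change = 2^2.19 = 4.563
CXCL8: ΔΔCt = (30.77−16.47) − (32.00−16.12) = 14.30 − 15.88 = -1.58; fold change = 2^1.58 = 2.990
HSPA8 has the largest |ΔΔCt| = 5.13.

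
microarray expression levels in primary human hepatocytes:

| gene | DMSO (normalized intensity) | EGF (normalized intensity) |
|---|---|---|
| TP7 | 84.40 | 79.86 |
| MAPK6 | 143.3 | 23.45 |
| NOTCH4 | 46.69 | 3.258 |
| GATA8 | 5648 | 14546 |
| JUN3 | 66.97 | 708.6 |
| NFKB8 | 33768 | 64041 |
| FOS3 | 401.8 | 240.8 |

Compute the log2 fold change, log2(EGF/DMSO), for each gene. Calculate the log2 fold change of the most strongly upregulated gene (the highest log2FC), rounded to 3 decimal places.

log2(79.86/84.40) = -0.080  (TP7)
log2(23.45/143.3) = -2.611  (MAPK6)
log2(3.258/46.69) = -3.841  (NOTCH4)
log2(14546/5648) = 1.365  (GATA8)
log2(708.6/66.97) = 3.403  (JUN3)
log2(64041/33768) = 0.923  (NFKB8)
log2(240.8/401.8) = -0.739  (FOS3)
JUN3 is most strongly upregulated.

3.403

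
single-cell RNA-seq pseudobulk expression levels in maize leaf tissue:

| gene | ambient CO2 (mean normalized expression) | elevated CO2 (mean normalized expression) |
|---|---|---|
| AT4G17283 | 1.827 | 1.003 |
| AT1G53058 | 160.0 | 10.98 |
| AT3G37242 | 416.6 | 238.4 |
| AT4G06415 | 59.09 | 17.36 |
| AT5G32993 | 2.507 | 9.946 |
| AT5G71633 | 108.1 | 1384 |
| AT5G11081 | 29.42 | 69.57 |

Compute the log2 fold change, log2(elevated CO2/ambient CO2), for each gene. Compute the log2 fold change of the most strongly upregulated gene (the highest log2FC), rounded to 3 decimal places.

3.678

log2(1.003/1.827) = -0.865  (AT4G17283)
log2(10.98/160.0) = -3.865  (AT1G53058)
log2(238.4/416.6) = -0.805  (AT3G37242)
log2(17.36/59.09) = -1.767  (AT4G06415)
log2(9.946/2.507) = 1.988  (AT5G32993)
log2(1384/108.1) = 3.678  (AT5G71633)
log2(69.57/29.42) = 1.242  (AT5G11081)
AT5G71633 is most strongly upregulated.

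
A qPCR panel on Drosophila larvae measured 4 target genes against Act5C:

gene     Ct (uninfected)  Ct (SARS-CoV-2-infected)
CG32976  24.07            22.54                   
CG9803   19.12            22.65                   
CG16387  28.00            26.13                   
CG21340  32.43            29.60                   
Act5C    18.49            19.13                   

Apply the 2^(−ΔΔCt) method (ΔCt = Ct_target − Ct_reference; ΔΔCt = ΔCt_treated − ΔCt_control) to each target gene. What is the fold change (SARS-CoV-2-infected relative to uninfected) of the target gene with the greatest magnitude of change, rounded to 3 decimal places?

CG32976: ΔΔCt = (22.54−19.13) − (24.07−18.49) = 3.41 − 5.58 = -2.17; fold change = 2^2.17 = 4.500
CG9803: ΔΔCt = (22.65−19.13) − (19.12−18.49) = 3.52 − 0.63 = 2.89; fold change = 2^-2.89 = 0.135
CG16387: ΔΔCt = (26.13−19.13) − (28.00−18.49) = 7.00 − 9.51 = -2.51; fold change = 2^2.51 = 5.696
CG21340: ΔΔCt = (29.60−19.13) − (32.43−18.49) = 10.47 − 13.94 = -3.47; fold change = 2^3.47 = 11.081
CG21340 has the largest |ΔΔCt| = 3.47.

11.081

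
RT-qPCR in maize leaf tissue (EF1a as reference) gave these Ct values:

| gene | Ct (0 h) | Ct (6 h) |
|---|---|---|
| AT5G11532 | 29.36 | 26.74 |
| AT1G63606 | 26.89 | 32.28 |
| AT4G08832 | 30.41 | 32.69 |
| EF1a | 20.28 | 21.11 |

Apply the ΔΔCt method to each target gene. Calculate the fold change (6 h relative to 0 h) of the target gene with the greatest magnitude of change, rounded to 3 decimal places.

AT5G11532: ΔΔCt = (26.74−21.11) − (29.36−20.28) = 5.63 − 9.08 = -3.45; fold change = 2^3.45 = 10.928
AT1G63606: ΔΔCt = (32.28−21.11) − (26.89−20.28) = 11.17 − 6.61 = 4.56; fold change = 2^-4.56 = 0.042
AT4G08832: ΔΔCt = (32.69−21.11) − (30.41−20.28) = 11.58 − 10.13 = 1.45; fold change = 2^-1.45 = 0.366
AT1G63606 has the largest |ΔΔCt| = 4.56.

0.042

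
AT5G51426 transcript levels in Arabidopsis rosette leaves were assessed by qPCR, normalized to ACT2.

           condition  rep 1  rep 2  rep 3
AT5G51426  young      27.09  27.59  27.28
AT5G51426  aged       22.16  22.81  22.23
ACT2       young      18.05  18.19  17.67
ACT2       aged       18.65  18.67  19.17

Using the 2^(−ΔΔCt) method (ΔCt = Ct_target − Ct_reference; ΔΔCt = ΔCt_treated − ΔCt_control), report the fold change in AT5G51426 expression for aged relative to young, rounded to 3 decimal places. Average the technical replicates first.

Mean Ct: AT5G51426 young 27.320; AT5G51426 aged 22.400; ACT2 young 17.970; ACT2 aged 18.830
ΔCt(young) = 27.320 − 17.970 = 9.350
ΔCt(aged) = 22.400 − 18.830 = 3.570
ΔΔCt = 3.570 − 9.350 = -5.780
Fold change = 2^(−(-5.780)) = 2^5.780 = 54.9482

54.948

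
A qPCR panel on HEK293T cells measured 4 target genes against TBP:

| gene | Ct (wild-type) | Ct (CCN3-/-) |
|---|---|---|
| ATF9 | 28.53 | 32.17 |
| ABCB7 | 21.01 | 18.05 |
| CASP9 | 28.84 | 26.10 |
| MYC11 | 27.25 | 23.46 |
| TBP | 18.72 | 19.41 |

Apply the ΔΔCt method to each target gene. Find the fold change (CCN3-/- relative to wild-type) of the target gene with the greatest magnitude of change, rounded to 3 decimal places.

22.316

ATF9: ΔΔCt = (32.17−19.41) − (28.53−18.72) = 12.76 − 9.81 = 2.95; fold change = 2^-2.95 = 0.129
ABCB7: ΔΔCt = (18.05−19.41) − (21.01−18.72) = -1.36 − 2.29 = -3.65; fold change = 2^3.65 = 12.553
CASP9: ΔΔCt = (26.10−19.41) − (28.84−18.72) = 6.69 − 10.12 = -3.43; fold change = 2^3.43 = 10.778
MYC11: ΔΔCt = (23.46−19.41) − (27.25−18.72) = 4.05 − 8.53 = -4.48; fold change = 2^4.48 = 22.316
MYC11 has the largest |ΔΔCt| = 4.48.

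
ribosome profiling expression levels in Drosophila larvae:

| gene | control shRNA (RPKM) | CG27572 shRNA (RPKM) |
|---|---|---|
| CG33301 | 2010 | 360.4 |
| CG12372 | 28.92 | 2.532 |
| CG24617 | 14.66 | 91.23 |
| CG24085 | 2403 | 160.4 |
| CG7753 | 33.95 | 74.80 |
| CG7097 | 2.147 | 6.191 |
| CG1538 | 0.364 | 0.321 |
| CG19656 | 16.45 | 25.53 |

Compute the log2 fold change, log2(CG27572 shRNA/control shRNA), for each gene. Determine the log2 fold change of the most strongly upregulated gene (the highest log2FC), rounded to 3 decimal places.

2.638

log2(360.4/2010) = -2.480  (CG33301)
log2(2.532/28.92) = -3.514  (CG12372)
log2(91.23/14.66) = 2.638  (CG24617)
log2(160.4/2403) = -3.905  (CG24085)
log2(74.80/33.95) = 1.140  (CG7753)
log2(6.191/2.147) = 1.528  (CG7097)
log2(0.321/0.364) = -0.181  (CG1538)
log2(25.53/16.45) = 0.634  (CG19656)
CG24617 is most strongly upregulated.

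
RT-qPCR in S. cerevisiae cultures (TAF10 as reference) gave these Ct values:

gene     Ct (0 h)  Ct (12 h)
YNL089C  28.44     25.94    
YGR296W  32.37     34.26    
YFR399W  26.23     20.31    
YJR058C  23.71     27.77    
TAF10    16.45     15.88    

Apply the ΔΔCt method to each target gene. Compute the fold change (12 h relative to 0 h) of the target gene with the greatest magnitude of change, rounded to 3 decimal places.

40.786

YNL089C: ΔΔCt = (25.94−15.88) − (28.44−16.45) = 10.06 − 11.99 = -1.93; fold change = 2^1.93 = 3.811
YGR296W: ΔΔCt = (34.26−15.88) − (32.37−16.45) = 18.38 − 15.92 = 2.46; fold change = 2^-2.46 = 0.182
YFR399W: ΔΔCt = (20.31−15.88) − (26.23−16.45) = 4.43 − 9.78 = -5.35; fold change = 2^5.35 = 40.786
YJR058C: ΔΔCt = (27.77−15.88) − (23.71−16.45) = 11.89 − 7.26 = 4.63; fold change = 2^-4.63 = 0.040
YFR399W has the largest |ΔΔCt| = 5.35.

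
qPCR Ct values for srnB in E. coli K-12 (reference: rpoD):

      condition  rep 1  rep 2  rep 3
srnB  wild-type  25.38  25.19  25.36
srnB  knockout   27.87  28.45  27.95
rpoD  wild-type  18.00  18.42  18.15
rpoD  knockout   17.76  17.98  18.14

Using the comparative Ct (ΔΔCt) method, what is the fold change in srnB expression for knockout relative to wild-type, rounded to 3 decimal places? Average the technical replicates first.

0.124

Mean Ct: srnB wild-type 25.310; srnB knockout 28.090; rpoD wild-type 18.190; rpoD knockout 17.960
ΔCt(wild-type) = 25.310 − 18.190 = 7.120
ΔCt(knockout) = 28.090 − 17.960 = 10.130
ΔΔCt = 10.130 − 7.120 = 3.010
Fold change = 2^(−3.010) = 0.1241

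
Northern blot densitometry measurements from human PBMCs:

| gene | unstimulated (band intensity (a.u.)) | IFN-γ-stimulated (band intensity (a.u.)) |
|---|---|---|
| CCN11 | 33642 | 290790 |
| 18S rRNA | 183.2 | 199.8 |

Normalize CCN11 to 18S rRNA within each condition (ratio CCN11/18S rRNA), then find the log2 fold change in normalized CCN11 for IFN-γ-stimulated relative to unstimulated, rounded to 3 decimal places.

CCN11/18S rRNA (unstimulated) = 33642 / 183.2 = 183.64
CCN11/18S rRNA (IFN-γ-stimulated) = 290790 / 199.8 = 1455.4
Fold change = 1455.4 / 183.64 = 7.9255
log2(7.9255) = 2.9865

2.987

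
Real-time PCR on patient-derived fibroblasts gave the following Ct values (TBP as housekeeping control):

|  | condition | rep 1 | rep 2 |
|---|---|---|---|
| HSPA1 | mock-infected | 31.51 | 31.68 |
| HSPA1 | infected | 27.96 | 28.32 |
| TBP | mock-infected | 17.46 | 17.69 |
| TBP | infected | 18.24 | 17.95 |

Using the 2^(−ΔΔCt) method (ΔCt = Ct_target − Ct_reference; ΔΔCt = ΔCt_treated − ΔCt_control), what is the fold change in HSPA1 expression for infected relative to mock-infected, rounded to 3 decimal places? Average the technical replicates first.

Mean Ct: HSPA1 mock-infected 31.595; HSPA1 infected 28.140; TBP mock-infected 17.575; TBP infected 18.095
ΔCt(mock-infected) = 31.595 − 17.575 = 14.020
ΔCt(infected) = 28.140 − 18.095 = 10.045
ΔΔCt = 10.045 − 14.020 = -3.975
Fold change = 2^(−(-3.975)) = 2^3.975 = 15.7251

15.725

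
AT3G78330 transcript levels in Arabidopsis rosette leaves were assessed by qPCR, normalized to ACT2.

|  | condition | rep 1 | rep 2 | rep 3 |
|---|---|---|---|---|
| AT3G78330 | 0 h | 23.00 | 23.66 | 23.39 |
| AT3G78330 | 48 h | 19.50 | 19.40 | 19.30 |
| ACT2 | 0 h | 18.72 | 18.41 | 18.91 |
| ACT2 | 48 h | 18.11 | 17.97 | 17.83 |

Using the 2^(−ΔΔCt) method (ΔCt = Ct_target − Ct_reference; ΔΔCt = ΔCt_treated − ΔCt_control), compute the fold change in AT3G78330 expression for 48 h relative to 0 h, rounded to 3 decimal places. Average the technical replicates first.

9.448

Mean Ct: AT3G78330 0 h 23.350; AT3G78330 48 h 19.400; ACT2 0 h 18.680; ACT2 48 h 17.970
ΔCt(0 h) = 23.350 − 18.680 = 4.670
ΔCt(48 h) = 19.400 − 17.970 = 1.430
ΔΔCt = 1.430 − 4.670 = -3.240
Fold change = 2^(−(-3.240)) = 2^3.240 = 9.4479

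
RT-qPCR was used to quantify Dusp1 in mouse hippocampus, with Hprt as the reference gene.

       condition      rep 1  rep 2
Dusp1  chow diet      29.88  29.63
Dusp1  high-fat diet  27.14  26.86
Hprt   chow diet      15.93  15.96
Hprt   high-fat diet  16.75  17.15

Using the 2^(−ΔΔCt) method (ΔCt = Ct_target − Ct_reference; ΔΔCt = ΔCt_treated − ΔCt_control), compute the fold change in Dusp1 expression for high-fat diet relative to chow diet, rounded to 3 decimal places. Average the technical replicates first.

Mean Ct: Dusp1 chow diet 29.755; Dusp1 high-fat diet 27.000; Hprt chow diet 15.945; Hprt high-fat diet 16.950
ΔCt(chow diet) = 29.755 − 15.945 = 13.810
ΔCt(high-fat diet) = 27.000 − 16.950 = 10.050
ΔΔCt = 10.050 − 13.810 = -3.760
Fold change = 2^(−(-3.760)) = 2^3.760 = 13.5479

13.548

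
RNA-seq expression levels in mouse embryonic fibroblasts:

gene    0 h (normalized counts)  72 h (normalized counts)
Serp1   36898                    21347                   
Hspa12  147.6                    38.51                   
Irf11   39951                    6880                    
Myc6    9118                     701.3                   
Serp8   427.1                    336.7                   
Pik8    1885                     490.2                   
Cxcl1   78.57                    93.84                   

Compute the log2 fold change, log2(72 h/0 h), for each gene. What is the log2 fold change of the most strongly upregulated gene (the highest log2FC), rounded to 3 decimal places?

log2(21347/36898) = -0.790  (Serp1)
log2(38.51/147.6) = -1.938  (Hspa12)
log2(6880/39951) = -2.538  (Irf11)
log2(701.3/9118) = -3.701  (Myc6)
log2(336.7/427.1) = -0.343  (Serp8)
log2(490.2/1885) = -1.943  (Pik8)
log2(93.84/78.57) = 0.256  (Cxcl1)
Cxcl1 is most strongly upregulated.

0.256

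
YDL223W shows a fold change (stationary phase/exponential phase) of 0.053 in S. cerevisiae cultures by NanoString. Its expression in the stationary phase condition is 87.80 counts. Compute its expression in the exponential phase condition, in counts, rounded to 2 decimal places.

1656.60

exponential phase expression = 87.80 / 0.053 = 1656.60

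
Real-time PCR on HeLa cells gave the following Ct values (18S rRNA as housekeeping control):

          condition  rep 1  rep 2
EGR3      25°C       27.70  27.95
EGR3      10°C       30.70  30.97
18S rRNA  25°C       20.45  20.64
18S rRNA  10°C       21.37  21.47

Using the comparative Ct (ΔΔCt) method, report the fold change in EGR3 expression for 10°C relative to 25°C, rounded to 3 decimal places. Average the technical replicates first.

Mean Ct: EGR3 25°C 27.825; EGR3 10°C 30.835; 18S rRNA 25°C 20.545; 18S rRNA 10°C 21.420
ΔCt(25°C) = 27.825 − 20.545 = 7.280
ΔCt(10°C) = 30.835 − 21.420 = 9.415
ΔΔCt = 9.415 − 7.280 = 2.135
Fold change = 2^(−2.135) = 0.2277

0.228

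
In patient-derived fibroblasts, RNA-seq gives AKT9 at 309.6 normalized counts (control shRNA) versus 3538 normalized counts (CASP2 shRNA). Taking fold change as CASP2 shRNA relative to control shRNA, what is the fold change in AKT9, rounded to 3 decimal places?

Fold change = 3538 / 309.6 = 11.4276
AKT9 is upregulated.

11.428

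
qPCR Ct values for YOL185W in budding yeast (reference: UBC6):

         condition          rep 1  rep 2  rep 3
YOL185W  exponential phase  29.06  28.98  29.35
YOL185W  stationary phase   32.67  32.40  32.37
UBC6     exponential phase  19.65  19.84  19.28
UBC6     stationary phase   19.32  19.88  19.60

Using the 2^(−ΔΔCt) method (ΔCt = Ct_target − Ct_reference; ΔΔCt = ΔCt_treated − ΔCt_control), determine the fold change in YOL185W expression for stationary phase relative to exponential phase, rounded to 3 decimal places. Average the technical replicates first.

Mean Ct: YOL185W exponential phase 29.130; YOL185W stationary phase 32.480; UBC6 exponential phase 19.590; UBC6 stationary phase 19.600
ΔCt(exponential phase) = 29.130 − 19.590 = 9.540
ΔCt(stationary phase) = 32.480 − 19.600 = 12.880
ΔΔCt = 12.880 − 9.540 = 3.340
Fold change = 2^(−3.340) = 0.0988

0.099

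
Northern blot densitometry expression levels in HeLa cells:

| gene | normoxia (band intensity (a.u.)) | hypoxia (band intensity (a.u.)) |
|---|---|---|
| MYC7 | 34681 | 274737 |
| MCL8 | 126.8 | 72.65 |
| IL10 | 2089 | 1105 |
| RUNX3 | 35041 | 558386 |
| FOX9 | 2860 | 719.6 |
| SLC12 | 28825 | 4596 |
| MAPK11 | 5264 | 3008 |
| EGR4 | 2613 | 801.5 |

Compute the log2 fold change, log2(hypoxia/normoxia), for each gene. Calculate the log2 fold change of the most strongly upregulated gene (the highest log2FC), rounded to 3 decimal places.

log2(274737/34681) = 2.986  (MYC7)
log2(72.65/126.8) = -0.804  (MCL8)
log2(1105/2089) = -0.919  (IL10)
log2(558386/35041) = 3.994  (RUNX3)
log2(719.6/2860) = -1.991  (FOX9)
log2(4596/28825) = -2.649  (SLC12)
log2(3008/5264) = -0.807  (MAPK11)
log2(801.5/2613) = -1.705  (EGR4)
RUNX3 is most strongly upregulated.

3.994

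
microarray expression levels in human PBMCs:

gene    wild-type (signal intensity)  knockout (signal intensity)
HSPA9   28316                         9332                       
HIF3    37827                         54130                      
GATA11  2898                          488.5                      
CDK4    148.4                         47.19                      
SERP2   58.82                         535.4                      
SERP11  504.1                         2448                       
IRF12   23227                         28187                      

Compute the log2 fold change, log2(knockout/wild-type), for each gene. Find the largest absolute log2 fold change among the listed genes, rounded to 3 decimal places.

3.186

log2(9332/28316) = -1.601  (HSPA9)
log2(54130/37827) = 0.517  (HIF3)
log2(488.5/2898) = -2.569  (GATA11)
log2(47.19/148.4) = -1.653  (CDK4)
log2(535.4/58.82) = 3.186  (SERP2)
log2(2448/504.1) = 2.280  (SERP11)
log2(28187/23227) = 0.279  (IRF12)
The largest magnitude belongs to SERP2.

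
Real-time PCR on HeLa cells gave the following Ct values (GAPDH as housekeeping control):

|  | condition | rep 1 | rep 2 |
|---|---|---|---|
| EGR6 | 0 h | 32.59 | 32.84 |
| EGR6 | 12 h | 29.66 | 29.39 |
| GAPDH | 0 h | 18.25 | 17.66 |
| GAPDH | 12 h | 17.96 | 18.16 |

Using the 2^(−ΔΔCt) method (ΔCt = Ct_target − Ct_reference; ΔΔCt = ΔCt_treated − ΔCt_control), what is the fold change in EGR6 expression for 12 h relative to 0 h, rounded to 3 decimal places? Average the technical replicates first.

Mean Ct: EGR6 0 h 32.715; EGR6 12 h 29.525; GAPDH 0 h 17.955; GAPDH 12 h 18.060
ΔCt(0 h) = 32.715 − 17.955 = 14.760
ΔCt(12 h) = 29.525 − 18.060 = 11.465
ΔΔCt = 11.465 − 14.760 = -3.295
Fold change = 2^(−(-3.295)) = 2^3.295 = 9.8151

9.815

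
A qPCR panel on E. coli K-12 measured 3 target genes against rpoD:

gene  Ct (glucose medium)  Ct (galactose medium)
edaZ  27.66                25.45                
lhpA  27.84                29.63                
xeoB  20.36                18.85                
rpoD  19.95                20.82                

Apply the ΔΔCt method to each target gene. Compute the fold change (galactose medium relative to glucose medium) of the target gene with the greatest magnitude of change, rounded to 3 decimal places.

edaZ: ΔΔCt = (25.45−20.82) − (27.66−19.95) = 4.63 − 7.71 = -3.08; fold change = 2^3.08 = 8.456
lhpA: ΔΔCt = (29.63−20.82) − (27.84−19.95) = 8.81 − 7.89 = 0.92; fold change = 2^-0.92 = 0.529
xeoB: ΔΔCt = (18.85−20.82) − (20.36−19.95) = -1.97 − 0.41 = -2.38; fold change = 2^2.38 = 5.205
edaZ has the largest |ΔΔCt| = 3.08.

8.456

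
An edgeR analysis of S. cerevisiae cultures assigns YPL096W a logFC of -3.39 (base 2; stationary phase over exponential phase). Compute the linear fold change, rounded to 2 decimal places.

0.10

Fold change = 2^(-3.39) = 0.095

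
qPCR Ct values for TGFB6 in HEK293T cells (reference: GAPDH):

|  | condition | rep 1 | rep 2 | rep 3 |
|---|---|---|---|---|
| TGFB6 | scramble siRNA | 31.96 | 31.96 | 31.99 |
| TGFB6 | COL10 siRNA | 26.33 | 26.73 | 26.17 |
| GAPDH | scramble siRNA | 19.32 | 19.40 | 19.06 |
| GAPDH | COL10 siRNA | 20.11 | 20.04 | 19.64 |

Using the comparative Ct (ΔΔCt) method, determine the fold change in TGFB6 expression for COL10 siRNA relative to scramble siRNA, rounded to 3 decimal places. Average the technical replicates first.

Mean Ct: TGFB6 scramble siRNA 31.970; TGFB6 COL10 siRNA 26.410; GAPDH scramble siRNA 19.260; GAPDH COL10 siRNA 19.930
ΔCt(scramble siRNA) = 31.970 − 19.260 = 12.710
ΔCt(COL10 siRNA) = 26.410 − 19.930 = 6.480
ΔΔCt = 6.480 − 12.710 = -6.230
Fold change = 2^(−(-6.230)) = 2^6.230 = 75.0614

75.061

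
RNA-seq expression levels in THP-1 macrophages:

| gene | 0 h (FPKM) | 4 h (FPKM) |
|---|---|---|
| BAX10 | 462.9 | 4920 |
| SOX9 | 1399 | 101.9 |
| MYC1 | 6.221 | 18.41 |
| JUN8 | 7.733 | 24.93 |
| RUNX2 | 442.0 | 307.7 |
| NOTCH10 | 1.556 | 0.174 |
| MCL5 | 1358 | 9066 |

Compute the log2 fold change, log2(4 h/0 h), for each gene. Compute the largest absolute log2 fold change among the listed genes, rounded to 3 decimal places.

log2(4920/462.9) = 3.410  (BAX10)
log2(101.9/1399) = -3.779  (SOX9)
log2(18.41/6.221) = 1.565  (MYC1)
log2(24.93/7.733) = 1.689  (JUN8)
log2(307.7/442.0) = -0.523  (RUNX2)
log2(0.174/1.556) = -3.161  (NOTCH10)
log2(9066/1358) = 2.739  (MCL5)
The largest magnitude belongs to SOX9.

3.779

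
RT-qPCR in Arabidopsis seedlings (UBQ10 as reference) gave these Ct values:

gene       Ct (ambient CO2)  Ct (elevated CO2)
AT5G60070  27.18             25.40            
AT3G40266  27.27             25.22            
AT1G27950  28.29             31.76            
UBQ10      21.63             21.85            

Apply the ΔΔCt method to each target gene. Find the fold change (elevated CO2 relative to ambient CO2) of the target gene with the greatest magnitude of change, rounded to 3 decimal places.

AT5G60070: ΔΔCt = (25.40−21.85) − (27.18−21.63) = 3.55 − 5.55 = -2.00; fold change = 2^2.00 = 4.000
AT3G40266: ΔΔCt = (25.22−21.85) − (27.27−21.63) = 3.37 − 5.64 = -2.27; fold change = 2^2.27 = 4.823
AT1G27950: ΔΔCt = (31.76−21.85) − (28.29−21.63) = 9.91 − 6.66 = 3.25; fold change = 2^-3.25 = 0.105
AT1G27950 has the largest |ΔΔCt| = 3.25.

0.105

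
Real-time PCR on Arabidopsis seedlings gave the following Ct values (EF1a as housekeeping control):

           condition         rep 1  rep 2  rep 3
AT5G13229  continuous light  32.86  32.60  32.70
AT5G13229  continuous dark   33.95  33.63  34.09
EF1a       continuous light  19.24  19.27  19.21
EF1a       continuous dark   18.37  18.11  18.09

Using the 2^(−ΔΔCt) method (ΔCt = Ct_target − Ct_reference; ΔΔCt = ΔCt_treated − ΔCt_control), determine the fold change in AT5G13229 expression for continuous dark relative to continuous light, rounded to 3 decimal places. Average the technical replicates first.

0.215

Mean Ct: AT5G13229 continuous light 32.720; AT5G13229 continuous dark 33.890; EF1a continuous light 19.240; EF1a continuous dark 18.190
ΔCt(continuous light) = 32.720 − 19.240 = 13.480
ΔCt(continuous dark) = 33.890 − 18.190 = 15.700
ΔΔCt = 15.700 − 13.480 = 2.220
Fold change = 2^(−2.220) = 0.2146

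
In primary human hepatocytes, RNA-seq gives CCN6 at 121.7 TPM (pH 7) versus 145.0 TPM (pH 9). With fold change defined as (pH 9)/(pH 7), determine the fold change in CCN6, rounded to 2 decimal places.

1.19

Fold change = 145.0 / 121.7 = 1.191
CCN6 is upregulated.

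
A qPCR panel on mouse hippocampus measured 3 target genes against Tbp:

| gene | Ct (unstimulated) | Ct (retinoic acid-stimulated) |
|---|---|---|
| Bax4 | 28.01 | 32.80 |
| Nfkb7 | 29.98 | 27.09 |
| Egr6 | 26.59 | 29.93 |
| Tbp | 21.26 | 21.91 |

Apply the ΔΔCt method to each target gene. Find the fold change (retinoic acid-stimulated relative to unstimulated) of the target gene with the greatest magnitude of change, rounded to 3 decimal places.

0.057

Bax4: ΔΔCt = (32.80−21.91) − (28.01−21.26) = 10.89 − 6.75 = 4.14; fold change = 2^-4.14 = 0.057
Nfkb7: ΔΔCt = (27.09−21.91) − (29.98−21.26) = 5.18 − 8.72 = -3.54; fold change = 2^3.54 = 11.632
Egr6: ΔΔCt = (29.93−21.91) − (26.59−21.26) = 8.02 − 5.33 = 2.69; fold change = 2^-2.69 = 0.155
Bax4 has the largest |ΔΔCt| = 4.14.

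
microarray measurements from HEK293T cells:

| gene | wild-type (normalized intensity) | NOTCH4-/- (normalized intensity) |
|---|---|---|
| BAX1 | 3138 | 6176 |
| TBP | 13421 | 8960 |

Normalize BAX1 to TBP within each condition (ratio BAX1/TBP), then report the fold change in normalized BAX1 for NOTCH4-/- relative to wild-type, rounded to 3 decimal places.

2.948

BAX1/TBP (wild-type) = 3138 / 13421 = 0.23381
BAX1/TBP (NOTCH4-/-) = 6176 / 8960 = 0.68929
Fold change = 0.68929 / 0.23381 = 2.9480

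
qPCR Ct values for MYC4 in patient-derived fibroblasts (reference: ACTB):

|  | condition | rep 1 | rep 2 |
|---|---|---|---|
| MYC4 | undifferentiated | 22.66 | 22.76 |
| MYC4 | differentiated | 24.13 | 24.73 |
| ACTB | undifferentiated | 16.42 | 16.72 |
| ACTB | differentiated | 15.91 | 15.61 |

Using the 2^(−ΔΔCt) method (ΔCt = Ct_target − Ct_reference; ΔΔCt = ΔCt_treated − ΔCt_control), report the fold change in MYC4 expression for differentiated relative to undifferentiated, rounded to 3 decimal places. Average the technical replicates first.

Mean Ct: MYC4 undifferentiated 22.710; MYC4 differentiated 24.430; ACTB undifferentiated 16.570; ACTB differentiated 15.760
ΔCt(undifferentiated) = 22.710 − 16.570 = 6.140
ΔCt(differentiated) = 24.430 − 15.760 = 8.670
ΔΔCt = 8.670 − 6.140 = 2.530
Fold change = 2^(−2.530) = 0.1731

0.173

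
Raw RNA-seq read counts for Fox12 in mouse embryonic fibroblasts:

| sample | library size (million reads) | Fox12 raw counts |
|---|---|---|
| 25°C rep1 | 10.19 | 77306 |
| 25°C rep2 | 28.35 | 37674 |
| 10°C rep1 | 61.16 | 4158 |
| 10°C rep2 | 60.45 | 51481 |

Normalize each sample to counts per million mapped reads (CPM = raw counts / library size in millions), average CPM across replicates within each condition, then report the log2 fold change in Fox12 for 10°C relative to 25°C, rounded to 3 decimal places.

CPM(25°C rep1) = 77306 / 10.19 = 7586.4573
CPM(25°C rep2) = 37674 / 28.35 = 1328.8889
CPM(10°C rep1) = 4158 / 61.16 = 67.9856
CPM(10°C rep2) = 51481 / 60.45 = 851.6294
mean CPM(25°C) = 4457.6731; mean CPM(10°C) = 459.8075
Fold change = 459.8075 / 4457.6731 = 0.10315
log2(0.10315) = -3.2772

-3.277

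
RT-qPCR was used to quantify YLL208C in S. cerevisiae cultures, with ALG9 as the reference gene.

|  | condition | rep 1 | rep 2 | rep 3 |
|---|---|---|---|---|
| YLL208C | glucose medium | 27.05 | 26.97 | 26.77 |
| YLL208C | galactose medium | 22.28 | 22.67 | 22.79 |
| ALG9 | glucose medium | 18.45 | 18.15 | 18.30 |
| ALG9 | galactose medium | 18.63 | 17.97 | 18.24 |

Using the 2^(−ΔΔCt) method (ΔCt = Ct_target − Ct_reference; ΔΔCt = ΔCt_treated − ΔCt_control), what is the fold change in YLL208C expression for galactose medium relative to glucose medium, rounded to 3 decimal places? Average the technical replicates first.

Mean Ct: YLL208C glucose medium 26.930; YLL208C galactose medium 22.580; ALG9 glucose medium 18.300; ALG9 galactose medium 18.280
ΔCt(glucose medium) = 26.930 − 18.300 = 8.630
ΔCt(galactose medium) = 22.580 − 18.280 = 4.300
ΔΔCt = 4.300 − 8.630 = -4.330
Fold change = 2^(−(-4.330)) = 2^4.330 = 20.1122

20.112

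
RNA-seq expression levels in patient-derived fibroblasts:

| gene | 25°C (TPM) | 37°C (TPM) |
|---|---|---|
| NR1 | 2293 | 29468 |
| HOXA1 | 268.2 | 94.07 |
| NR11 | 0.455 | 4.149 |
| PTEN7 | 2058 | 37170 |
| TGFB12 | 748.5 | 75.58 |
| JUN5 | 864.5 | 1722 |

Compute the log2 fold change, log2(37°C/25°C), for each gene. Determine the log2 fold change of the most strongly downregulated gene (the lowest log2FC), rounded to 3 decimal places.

-3.308

log2(29468/2293) = 3.684  (NR1)
log2(94.07/268.2) = -1.512  (HOXA1)
log2(4.149/0.455) = 3.189  (NR11)
log2(37170/2058) = 4.175  (PTEN7)
log2(75.58/748.5) = -3.308  (TGFB12)
log2(1722/864.5) = 0.994  (JUN5)
TGFB12 is most strongly downregulated.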